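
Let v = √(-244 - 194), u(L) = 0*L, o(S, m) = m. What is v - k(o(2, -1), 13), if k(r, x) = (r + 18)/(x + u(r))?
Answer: -17/13 + I*√438 ≈ -1.3077 + 20.928*I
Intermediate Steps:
u(L) = 0
k(r, x) = (18 + r)/x (k(r, x) = (r + 18)/(x + 0) = (18 + r)/x)
v = I*√438 (v = √(-438) = I*√438 ≈ 20.928*I)
v - k(o(2, -1), 13) = I*√438 - (18 - 1)/13 = I*√438 - 17/13 = -17/13 + I*√438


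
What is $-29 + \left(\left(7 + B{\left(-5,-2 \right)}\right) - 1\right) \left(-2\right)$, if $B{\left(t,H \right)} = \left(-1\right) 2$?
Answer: $-37$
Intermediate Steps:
$B{\left(t,H \right)} = -2$
$-29 + \left(\left(7 + B{\left(-5,-2 \right)}\right) - 1\right) \left(-2\right) = -29 + \left(\left(7 - 2\right) - 1\right) \left(-2\right) = -29 + \left(5 - 1\right) \left(-2\right) = -29 + 4 \left(-2\right) = -29 - 8 = -37$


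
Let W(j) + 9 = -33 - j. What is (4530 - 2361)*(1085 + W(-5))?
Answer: 2273112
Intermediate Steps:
W(j) = -42 - j (W(j) = -9 + (-33 - j) = -42 - j)
(4530 - 2361)*(1085 + W(-5)) = (4530 - 2361)*(1085 + (-42 - 1*(-5))) = 2169*(1085 + (-42 + 5)) = 2169*(1085 - 37) = 2169*1048 = 2273112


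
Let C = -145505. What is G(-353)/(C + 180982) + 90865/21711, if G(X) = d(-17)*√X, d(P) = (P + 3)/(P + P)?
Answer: 90865/21711 + 7*I*√353/603109 ≈ 4.1852 + 0.00021807*I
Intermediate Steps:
d(P) = (3 + P)/(2*P) (d(P) = (3 + P)/((2*P)) = (3 + P)*(1/(2*P)) = (3 + P)/(2*P))
G(X) = 7*√X/17 (G(X) = ((½)*(3 - 17)/(-17))*√X = ((½)*(-1/17)*(-14))*√X = 7*√X/17)
G(-353)/(C + 180982) + 90865/21711 = (7*√(-353)/17)/(-145505 + 180982) + 90865/21711 = (7*(I*√353)/17)/35477 + 90865*(1/21711) = (7*I*√353/17)*(1/35477) + 90865/21711 = 7*I*√353/603109 + 90865/21711 = 90865/21711 + 7*I*√353/603109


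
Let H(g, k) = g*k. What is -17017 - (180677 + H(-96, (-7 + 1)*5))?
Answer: -200574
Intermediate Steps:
-17017 - (180677 + H(-96, (-7 + 1)*5)) = -17017 - (180677 - 96*(-7 + 1)*5) = -17017 - (180677 - (-576)*5) = -17017 - (180677 - 96*(-30)) = -17017 - (180677 + 2880) = -17017 - 1*183557 = -17017 - 183557 = -200574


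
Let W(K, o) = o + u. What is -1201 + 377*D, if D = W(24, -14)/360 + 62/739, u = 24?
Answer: -30831337/26604 ≈ -1158.9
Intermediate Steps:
W(K, o) = 24 + o (W(K, o) = o + 24 = 24 + o)
D = 2971/26604 (D = (24 - 14)/360 + 62/739 = 10*(1/360) + 62*(1/739) = 1/36 + 62/739 = 2971/26604 ≈ 0.11167)
-1201 + 377*D = -1201 + 377*(2971/26604) = -1201 + 1120067/26604 = -30831337/26604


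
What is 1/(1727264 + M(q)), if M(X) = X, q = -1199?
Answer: 1/1726065 ≈ 5.7935e-7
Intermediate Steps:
1/(1727264 + M(q)) = 1/(1727264 - 1199) = 1/1726065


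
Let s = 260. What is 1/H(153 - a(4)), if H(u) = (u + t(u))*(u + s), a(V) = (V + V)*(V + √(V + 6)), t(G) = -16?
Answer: 8129/300170117 + 3888*√10/1500850585 ≈ 3.5273e-5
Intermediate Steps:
a(V) = 2*V*(V + √(6 + V)) (a(V) = (2*V)*(V + √(6 + V)) = 2*V*(V + √(6 + V)))
H(u) = (-16 + u)*(260 + u) (H(u) = (u - 16)*(u + 260) = (-16 + u)*(260 + u))
1/H(153 - a(4)) = 1/(-4160 + (153 - 2*4*(4 + √(6 + 4)))² + 244*(153 - 2*4*(4 + √(6 + 4)))) = 1/(-4160 + (153 - 2*4*(4 + √10))² + 244*(153 - 2*4*(4 + √10))) = 1/(-4160 + (153 - (32 + 8*√10))² + 244*(153 - (32 + 8*√10))) = 1/(-4160 + (153 + (-32 - 8*√10))² + 244*(153 + (-32 - 8*√10))) = 1/(-4160 + (121 - 8*√10)² + 244*(121 - 8*√10)) = 1/(-4160 + (121 - 8*√10)² + (29524 - 1952*√10)) = 1/(25364 + (121 - 8*√10)² - 1952*√10)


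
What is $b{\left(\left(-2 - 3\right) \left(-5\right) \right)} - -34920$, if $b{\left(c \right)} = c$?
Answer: $34945$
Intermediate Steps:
$b{\left(\left(-2 - 3\right) \left(-5\right) \right)} - -34920 = \left(-2 - 3\right) \left(-5\right) - -34920 = \left(-5\right) \left(-5\right) + 34920 = 25 + 34920 = 34945$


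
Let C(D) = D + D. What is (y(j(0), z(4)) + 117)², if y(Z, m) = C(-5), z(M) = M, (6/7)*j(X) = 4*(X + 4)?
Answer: 11449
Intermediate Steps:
C(D) = 2*D
j(X) = 56/3 + 14*X/3 (j(X) = 7*(4*(X + 4))/6 = 7*(4*(4 + X))/6 = 7*(16 + 4*X)/6 = 56/3 + 14*X/3)
y(Z, m) = -10 (y(Z, m) = 2*(-5) = -10)
(y(j(0), z(4)) + 117)² = (-10 + 117)² = 107² = 11449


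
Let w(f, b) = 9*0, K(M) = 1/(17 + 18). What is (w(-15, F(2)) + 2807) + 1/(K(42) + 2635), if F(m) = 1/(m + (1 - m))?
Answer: 258878417/92226 ≈ 2807.0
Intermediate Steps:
K(M) = 1/35
F(m) = 1 (F(m) = 1/1 = 1)
w(f, b) = 0
(w(-15, F(2)) + 2807) + 1/(K(42) + 2635) = (0 + 2807) + 1/(1/35 + 2635) = 2807 + 1/(92226/35) = 2807 + 35/92226 = 258878417/92226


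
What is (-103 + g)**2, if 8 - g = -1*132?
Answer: 1369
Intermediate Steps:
g = 140 (g = 8 - (-1)*132 = 8 - 1*(-132) = 8 + 132 = 140)
(-103 + g)**2 = (-103 + 140)**2 = 37**2 = 1369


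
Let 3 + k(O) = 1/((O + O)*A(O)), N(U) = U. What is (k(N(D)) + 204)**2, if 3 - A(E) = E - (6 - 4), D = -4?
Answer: 209409841/5184 ≈ 40395.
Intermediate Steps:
A(E) = 5 - E (A(E) = 3 - (E - (6 - 4)) = 3 - (E - 1*2) = 3 - (E - 2) = 3 - (-2 + E) = 3 + (2 - E) = 5 - E)
k(O) = -3 + 1/(2*O*(5 - O)) (k(O) = -3 + 1/((O + O)*(5 - O)) = -3 + 1/(((2*O))*(5 - O)) = -3 + (1/(2*O))/(5 - O) = -3 + 1/(2*O*(5 - O)))
(k(N(D)) + 204)**2 = ((1/2)*(-1 - 6*(-4)*(-5 - 4))/(-4*(-5 - 4)) + 204)**2 = ((1/2)*(-1/4)*(-1 - 6*(-4)*(-9))/(-9) + 204)**2 = ((1/2)*(-1/4)*(-1/9)*(-1 - 216) + 204)**2 = ((1/2)*(-1/4)*(-1/9)*(-217) + 204)**2 = (-217/72 + 204)**2 = (14471/72)**2 = 209409841/5184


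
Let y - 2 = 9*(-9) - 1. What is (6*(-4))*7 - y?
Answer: -88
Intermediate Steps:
y = -80 (y = 2 + (9*(-9) - 1) = 2 + (-81 - 1) = 2 - 82 = -80)
(6*(-4))*7 - y = (6*(-4))*7 - 1*(-80) = -24*7 + 80 = -168 + 80 = -88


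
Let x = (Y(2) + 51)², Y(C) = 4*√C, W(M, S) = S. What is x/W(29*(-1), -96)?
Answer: -2633/96 - 17*√2/4 ≈ -33.438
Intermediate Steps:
x = (51 + 4*√2)² (x = (4*√2 + 51)² = (51 + 4*√2)² ≈ 3210.0)
x/W(29*(-1), -96) = (2633 + 408*√2)/(-96) = (2633 + 408*√2)*(-1/96) = -2633/96 - 17*√2/4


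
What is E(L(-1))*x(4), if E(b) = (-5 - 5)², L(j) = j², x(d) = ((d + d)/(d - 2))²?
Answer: 1600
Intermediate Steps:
x(d) = 4*d²/(-2 + d)² (x(d) = ((2*d)/(-2 + d))² = (2*d/(-2 + d))² = 4*d²/(-2 + d)²)
E(b) = 100 (E(b) = (-10)² = 100)
E(L(-1))*x(4) = 100*(4*4²/(-2 + 4)²) = 100*(4*16/2²) = 100*(4*16*(¼)) = 100*16 = 1600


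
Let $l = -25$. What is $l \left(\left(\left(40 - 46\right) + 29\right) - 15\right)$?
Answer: $-200$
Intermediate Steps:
$l \left(\left(\left(40 - 46\right) + 29\right) - 15\right) = - 25 \left(\left(\left(40 - 46\right) + 29\right) - 15\right) = - 25 \left(\left(-6 + 29\right) - 15\right) = - 25 \left(23 - 15\right) = \left(-25\right) 8 = -200$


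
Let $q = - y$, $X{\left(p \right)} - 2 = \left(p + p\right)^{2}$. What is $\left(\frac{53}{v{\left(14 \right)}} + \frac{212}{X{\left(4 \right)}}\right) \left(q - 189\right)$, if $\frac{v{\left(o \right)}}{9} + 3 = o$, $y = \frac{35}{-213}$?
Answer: $- \frac{14922362}{21087} \approx -707.66$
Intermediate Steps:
$X{\left(p \right)} = 2 + 4 p^{2}$ ($X{\left(p \right)} = 2 + \left(p + p\right)^{2} = 2 + \left(2 p\right)^{2} = 2 + 4 p^{2}$)
$y = - \frac{35}{213}$ ($y = 35 \left(- \frac{1}{213}\right) = - \frac{35}{213} \approx -0.16432$)
$v{\left(o \right)} = -27 + 9 o$
$q = \frac{35}{213}$ ($q = \left(-1\right) \left(- \frac{35}{213}\right) = \frac{35}{213} \approx 0.16432$)
$\left(\frac{53}{v{\left(14 \right)}} + \frac{212}{X{\left(4 \right)}}\right) \left(q - 189\right) = \left(\frac{53}{-27 + 9 \cdot 14} + \frac{212}{2 + 4 \cdot 4^{2}}\right) \left(\frac{35}{213} - 189\right) = \left(\frac{53}{-27 + 126} + \frac{212}{2 + 4 \cdot 16}\right) \left(- \frac{40222}{213}\right) = \left(\frac{53}{99} + \frac{212}{2 + 64}\right) \left(- \frac{40222}{213}\right) = \left(53 \cdot \frac{1}{99} + \frac{212}{66}\right) \left(- \frac{40222}{213}\right) = \left(\frac{53}{99} + 212 \cdot \frac{1}{66}\right) \left(- \frac{40222}{213}\right) = \left(\frac{53}{99} + \frac{106}{33}\right) \left(- \frac{40222}{213}\right) = \frac{371}{99} \left(- \frac{40222}{213}\right) = - \frac{14922362}{21087}$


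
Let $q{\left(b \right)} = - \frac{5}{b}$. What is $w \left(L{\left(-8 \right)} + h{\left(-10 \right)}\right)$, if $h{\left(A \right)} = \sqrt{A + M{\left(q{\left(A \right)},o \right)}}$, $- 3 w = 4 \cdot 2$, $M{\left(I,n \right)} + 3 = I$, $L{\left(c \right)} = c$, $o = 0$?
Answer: $\frac{64}{3} - \frac{20 i \sqrt{2}}{3} \approx 21.333 - 9.4281 i$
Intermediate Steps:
$M{\left(I,n \right)} = -3 + I$
$w = - \frac{8}{3}$ ($w = - \frac{4 \cdot 2}{3} = \left(- \frac{1}{3}\right) 8 = - \frac{8}{3} \approx -2.6667$)
$h{\left(A \right)} = \sqrt{-3 + A - \frac{5}{A}}$ ($h{\left(A \right)} = \sqrt{A - \left(3 + \frac{5}{A}\right)} = \sqrt{-3 + A - \frac{5}{A}}$)
$w \left(L{\left(-8 \right)} + h{\left(-10 \right)}\right) = - \frac{8 \left(-8 + \sqrt{-3 - 10 - \frac{5}{-10}}\right)}{3} = - \frac{8 \left(-8 + \sqrt{-3 - 10 - - \frac{1}{2}}\right)}{3} = - \frac{8 \left(-8 + \sqrt{-3 - 10 + \frac{1}{2}}\right)}{3} = - \frac{8 \left(-8 + \sqrt{- \frac{25}{2}}\right)}{3} = - \frac{8 \left(-8 + \frac{5 i \sqrt{2}}{2}\right)}{3} = \frac{64}{3} - \frac{20 i \sqrt{2}}{3}$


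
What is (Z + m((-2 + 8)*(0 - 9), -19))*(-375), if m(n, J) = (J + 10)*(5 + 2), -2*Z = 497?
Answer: 233625/2 ≈ 1.1681e+5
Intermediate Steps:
Z = -497/2 (Z = -½*497 = -497/2 ≈ -248.50)
m(n, J) = 70 + 7*J (m(n, J) = (10 + J)*7 = 70 + 7*J)
(Z + m((-2 + 8)*(0 - 9), -19))*(-375) = (-497/2 + (70 + 7*(-19)))*(-375) = (-497/2 + (70 - 133))*(-375) = (-497/2 - 63)*(-375) = -623/2*(-375) = 233625/2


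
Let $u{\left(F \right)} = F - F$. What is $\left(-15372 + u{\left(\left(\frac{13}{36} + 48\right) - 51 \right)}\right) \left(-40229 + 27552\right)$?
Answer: $194870844$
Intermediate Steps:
$u{\left(F \right)} = 0$
$\left(-15372 + u{\left(\left(\frac{13}{36} + 48\right) - 51 \right)}\right) \left(-40229 + 27552\right) = \left(-15372 + 0\right) \left(-40229 + 27552\right) = \left(-15372\right) \left(-12677\right) = 194870844$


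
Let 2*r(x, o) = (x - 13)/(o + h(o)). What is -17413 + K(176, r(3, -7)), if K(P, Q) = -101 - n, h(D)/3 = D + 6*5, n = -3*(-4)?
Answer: -17526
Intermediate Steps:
n = 12
h(D) = 90 + 3*D (h(D) = 3*(D + 6*5) = 3*(D + 30) = 3*(30 + D) = 90 + 3*D)
r(x, o) = (-13 + x)/(2*(90 + 4*o)) (r(x, o) = ((x - 13)/(o + (90 + 3*o)))/2 = ((-13 + x)/(90 + 4*o))/2 = (-13 + x)/(2*(90 + 4*o)))
K(P, Q) = -113 (K(P, Q) = -101 - 1*12 = -101 - 12 = -113)
-17413 + K(176, r(3, -7)) = -17413 - 113 = -17526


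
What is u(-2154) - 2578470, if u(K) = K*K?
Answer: 2061246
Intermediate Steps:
u(K) = K**2
u(-2154) - 2578470 = (-2154)**2 - 2578470 = 4639716 - 2578470 = 2061246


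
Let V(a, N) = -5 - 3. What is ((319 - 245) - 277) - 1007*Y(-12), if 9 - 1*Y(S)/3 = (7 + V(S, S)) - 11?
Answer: -63644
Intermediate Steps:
V(a, N) = -8
Y(S) = 63 (Y(S) = 27 - 3*((7 - 8) - 11) = 27 - 3*(-1 - 11) = 27 - 3*(-12) = 27 + 36 = 63)
((319 - 245) - 277) - 1007*Y(-12) = ((319 - 245) - 277) - 1007*63 = (74 - 277) - 63441 = -203 - 63441 = -63644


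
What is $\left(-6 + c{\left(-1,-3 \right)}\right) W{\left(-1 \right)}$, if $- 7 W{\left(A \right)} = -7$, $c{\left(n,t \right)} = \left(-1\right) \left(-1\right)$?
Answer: $-5$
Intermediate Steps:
$c{\left(n,t \right)} = 1$
$W{\left(A \right)} = 1$ ($W{\left(A \right)} = \left(- \frac{1}{7}\right) \left(-7\right) = 1$)
$\left(-6 + c{\left(-1,-3 \right)}\right) W{\left(-1 \right)} = \left(-6 + 1\right) 1 = \left(-5\right) 1 = -5$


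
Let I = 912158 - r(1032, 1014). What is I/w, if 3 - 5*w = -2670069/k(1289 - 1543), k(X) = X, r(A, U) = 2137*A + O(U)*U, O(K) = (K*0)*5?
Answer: 1642397020/2669307 ≈ 615.29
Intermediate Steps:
O(K) = 0 (O(K) = 0*5 = 0)
r(A, U) = 2137*A (r(A, U) = 2137*A + 0*U = 2137*A + 0 = 2137*A)
w = -2669307/1270 (w = ⅗ - (-2670069)/(5*(1289 - 1543)) = ⅗ - (-2670069)/(5*(-254)) = ⅗ - (-2670069)*(-1)/(5*254) = ⅗ - ⅕*2670069/254 = ⅗ - 2670069/1270 = -2669307/1270 ≈ -2101.8)
I = -1293226 (I = 912158 - 2137*1032 = 912158 - 1*2205384 = 912158 - 2205384 = -1293226)
I/w = -1293226/(-2669307/1270) = -1293226*(-1270/2669307) = 1642397020/2669307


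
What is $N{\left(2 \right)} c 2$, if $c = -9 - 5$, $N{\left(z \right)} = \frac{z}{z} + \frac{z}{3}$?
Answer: $- \frac{140}{3} \approx -46.667$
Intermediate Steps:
$N{\left(z \right)} = 1 + \frac{z}{3}$ ($N{\left(z \right)} = 1 + z \frac{1}{3} = 1 + \frac{z}{3}$)
$c = -14$ ($c = -9 - 5 = -14$)
$N{\left(2 \right)} c 2 = \left(1 + \frac{1}{3} \cdot 2\right) \left(-14\right) 2 = \left(1 + \frac{2}{3}\right) \left(-14\right) 2 = \frac{5}{3} \left(-14\right) 2 = \left(- \frac{70}{3}\right) 2 = - \frac{140}{3}$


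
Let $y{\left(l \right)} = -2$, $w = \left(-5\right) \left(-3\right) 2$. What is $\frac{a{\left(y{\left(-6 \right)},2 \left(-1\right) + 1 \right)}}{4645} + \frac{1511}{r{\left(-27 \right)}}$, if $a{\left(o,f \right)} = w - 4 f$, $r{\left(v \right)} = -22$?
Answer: $- \frac{7017847}{102190} \approx -68.674$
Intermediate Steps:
$w = 30$ ($w = 15 \cdot 2 = 30$)
$a{\left(o,f \right)} = 30 - 4 f$
$\frac{a{\left(y{\left(-6 \right)},2 \left(-1\right) + 1 \right)}}{4645} + \frac{1511}{r{\left(-27 \right)}} = \frac{30 - 4 \left(2 \left(-1\right) + 1\right)}{4645} + \frac{1511}{-22} = \left(30 - 4 \left(-2 + 1\right)\right) \frac{1}{4645} + 1511 \left(- \frac{1}{22}\right) = \left(30 - -4\right) \frac{1}{4645} - \frac{1511}{22} = \left(30 + 4\right) \frac{1}{4645} - \frac{1511}{22} = 34 \cdot \frac{1}{4645} - \frac{1511}{22} = \frac{34}{4645} - \frac{1511}{22} = - \frac{7017847}{102190}$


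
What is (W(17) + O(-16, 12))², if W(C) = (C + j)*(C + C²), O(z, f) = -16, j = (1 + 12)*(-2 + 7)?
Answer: 628805776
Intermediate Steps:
j = 65 (j = 13*5 = 65)
W(C) = (65 + C)*(C + C²) (W(C) = (C + 65)*(C + C²) = (65 + C)*(C + C²))
(W(17) + O(-16, 12))² = (17*(65 + 17² + 66*17) - 16)² = (17*(65 + 289 + 1122) - 16)² = (17*1476 - 16)² = (25092 - 16)² = 25076² = 628805776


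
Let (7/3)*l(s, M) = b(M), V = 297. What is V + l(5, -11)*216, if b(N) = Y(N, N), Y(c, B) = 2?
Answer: 3375/7 ≈ 482.14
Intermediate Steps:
b(N) = 2
l(s, M) = 6/7 (l(s, M) = (3/7)*2 = 6/7)
V + l(5, -11)*216 = 297 + (6/7)*216 = 297 + 1296/7 = 3375/7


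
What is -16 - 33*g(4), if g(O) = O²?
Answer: -544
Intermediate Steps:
-16 - 33*g(4) = -16 - 33*4² = -16 - 33*16 = -16 - 528 = -544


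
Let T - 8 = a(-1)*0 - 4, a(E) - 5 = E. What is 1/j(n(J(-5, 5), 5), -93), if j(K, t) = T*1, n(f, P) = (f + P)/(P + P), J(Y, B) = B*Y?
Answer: 1/4 ≈ 0.25000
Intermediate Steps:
a(E) = 5 + E
T = 4 (T = 8 + ((5 - 1)*0 - 4) = 8 + (4*0 - 4) = 8 + (0 - 4) = 8 - 4 = 4)
n(f, P) = (P + f)/(2*P) (n(f, P) = (P + f)/((2*P)) = (P + f)*(1/(2*P)) = (P + f)/(2*P))
j(K, t) = 4 (j(K, t) = 4*1 = 4)
1/j(n(J(-5, 5), 5), -93) = 1/4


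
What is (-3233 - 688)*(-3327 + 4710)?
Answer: -5422743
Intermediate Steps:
(-3233 - 688)*(-3327 + 4710) = -3921*1383 = -5422743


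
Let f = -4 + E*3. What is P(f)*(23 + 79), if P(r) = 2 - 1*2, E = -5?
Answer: 0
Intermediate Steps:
f = -19 (f = -4 - 5*3 = -4 - 15 = -19)
P(r) = 0 (P(r) = 2 - 2 = 0)
P(f)*(23 + 79) = 0*(23 + 79) = 0*102 = 0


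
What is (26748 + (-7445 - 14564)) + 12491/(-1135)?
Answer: 5366274/1135 ≈ 4728.0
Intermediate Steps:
(26748 + (-7445 - 14564)) + 12491/(-1135) = (26748 - 22009) + 12491*(-1/1135) = 4739 - 12491/1135 = 5366274/1135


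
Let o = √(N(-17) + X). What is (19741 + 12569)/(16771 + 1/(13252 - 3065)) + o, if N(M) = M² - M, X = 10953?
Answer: 54856995/28474363 + 9*√139 ≈ 108.03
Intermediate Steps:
o = 9*√139 (o = √(-17*(-1 - 17) + 10953) = √(-17*(-18) + 10953) = √(306 + 10953) = √11259 = 9*√139 ≈ 106.11)
(19741 + 12569)/(16771 + 1/(13252 - 3065)) + o = (19741 + 12569)/(16771 + 1/(13252 - 3065)) + 9*√139 = 32310/(16771 + 1/10187) + 9*√139 = 32310/(170846178/10187) + 9*√139 = 32310*(10187/170846178) + 9*√139 = 54856995/28474363 + 9*√139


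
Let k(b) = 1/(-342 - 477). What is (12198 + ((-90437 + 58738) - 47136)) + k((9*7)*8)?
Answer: -54575704/819 ≈ -66637.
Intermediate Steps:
k(b) = -1/819 (k(b) = 1/(-819) = -1/819)
(12198 + ((-90437 + 58738) - 47136)) + k((9*7)*8) = (12198 + ((-90437 + 58738) - 47136)) - 1/819 = (12198 + (-31699 - 47136)) - 1/819 = (12198 - 78835) - 1/819 = -66637 - 1/819 = -54575704/819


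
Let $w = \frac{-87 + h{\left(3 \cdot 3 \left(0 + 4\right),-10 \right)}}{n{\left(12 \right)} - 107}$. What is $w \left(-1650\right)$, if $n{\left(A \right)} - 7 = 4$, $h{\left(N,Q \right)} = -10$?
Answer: $- \frac{26675}{16} \approx -1667.2$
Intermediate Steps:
$n{\left(A \right)} = 11$ ($n{\left(A \right)} = 7 + 4 = 11$)
$w = \frac{97}{96}$ ($w = \frac{-87 - 10}{11 - 107} = - \frac{97}{-96} = \left(-97\right) \left(- \frac{1}{96}\right) = \frac{97}{96} \approx 1.0104$)
$w \left(-1650\right) = \frac{97}{96} \left(-1650\right) = - \frac{26675}{16}$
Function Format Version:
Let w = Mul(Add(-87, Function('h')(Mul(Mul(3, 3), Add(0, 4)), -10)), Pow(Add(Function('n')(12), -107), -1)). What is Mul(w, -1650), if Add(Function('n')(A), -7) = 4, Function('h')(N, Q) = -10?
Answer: Rational(-26675, 16) ≈ -1667.2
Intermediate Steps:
Function('n')(A) = 11 (Function('n')(A) = Add(7, 4) = 11)
w = Rational(97, 96) (w = Mul(Add(-87, -10), Pow(Add(11, -107), -1)) = Mul(-97, Pow(-96, -1)) = Mul(-97, Rational(-1, 96)) = Rational(97, 96) ≈ 1.0104)
Mul(w, -1650) = Mul(Rational(97, 96), -1650) = Rational(-26675, 16)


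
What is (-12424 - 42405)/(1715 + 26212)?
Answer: -54829/27927 ≈ -1.9633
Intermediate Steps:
(-12424 - 42405)/(1715 + 26212) = -54829/27927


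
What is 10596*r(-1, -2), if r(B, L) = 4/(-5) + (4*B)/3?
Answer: -113024/5 ≈ -22605.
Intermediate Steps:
r(B, L) = -⅘ + 4*B/3 (r(B, L) = 4*(-⅕) + (4*B)*(⅓) = -⅘ + 4*B/3)
10596*r(-1, -2) = 10596*(-⅘ + (4/3)*(-1)) = 10596*(-⅘ - 4/3) = 10596*(-32/15) = -113024/5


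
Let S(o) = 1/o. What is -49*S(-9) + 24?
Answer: 265/9 ≈ 29.444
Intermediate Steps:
-49*S(-9) + 24 = -49/(-9) + 24 = -49*(-⅑) + 24 = 49/9 + 24 = 265/9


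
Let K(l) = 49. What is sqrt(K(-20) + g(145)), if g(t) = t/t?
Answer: 5*sqrt(2) ≈ 7.0711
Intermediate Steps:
g(t) = 1
sqrt(K(-20) + g(145)) = sqrt(49 + 1) = sqrt(50) = 5*sqrt(2)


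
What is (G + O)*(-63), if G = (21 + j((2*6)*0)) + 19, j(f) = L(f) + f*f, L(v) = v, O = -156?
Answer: 7308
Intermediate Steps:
j(f) = f + f**2 (j(f) = f + f*f = f + f**2)
G = 40 (G = (21 + ((2*6)*0)*(1 + (2*6)*0)) + 19 = (21 + (12*0)*(1 + 12*0)) + 19 = (21 + 0*(1 + 0)) + 19 = (21 + 0*1) + 19 = (21 + 0) + 19 = 21 + 19 = 40)
(G + O)*(-63) = (40 - 156)*(-63) = -116*(-63) = 7308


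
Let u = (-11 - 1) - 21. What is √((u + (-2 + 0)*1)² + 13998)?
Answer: √15223 ≈ 123.38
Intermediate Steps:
u = -33 (u = -12 - 21 = -33)
√((u + (-2 + 0)*1)² + 13998) = √((-33 + (-2 + 0)*1)² + 13998) = √((-33 - 2*1)² + 13998) = √((-33 - 2)² + 13998) = √((-35)² + 13998) = √(1225 + 13998) = √15223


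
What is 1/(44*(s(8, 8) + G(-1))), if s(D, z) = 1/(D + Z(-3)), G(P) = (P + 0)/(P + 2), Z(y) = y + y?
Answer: -1/22 ≈ -0.045455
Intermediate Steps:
Z(y) = 2*y
G(P) = P/(2 + P)
s(D, z) = 1/(-6 + D) (s(D, z) = 1/(D + 2*(-3)) = 1/(D - 6) = 1/(-6 + D))
1/(44*(s(8, 8) + G(-1))) = 1/(44*(1/(-6 + 8) - 1/(2 - 1))) = 1/(44*(1/2 - 1/1)) = 1/(44*(½ - 1*1)) = 1/(44*(½ - 1)) = 1/(44*(-½)) = 1/(-22) = -1/22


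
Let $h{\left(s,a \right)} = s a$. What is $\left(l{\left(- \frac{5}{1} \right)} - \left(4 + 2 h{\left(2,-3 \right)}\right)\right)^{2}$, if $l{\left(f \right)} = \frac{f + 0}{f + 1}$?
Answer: $\frac{1369}{16} \approx 85.563$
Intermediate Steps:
$h{\left(s,a \right)} = a s$
$l{\left(f \right)} = \frac{f}{1 + f}$
$\left(l{\left(- \frac{5}{1} \right)} - \left(4 + 2 h{\left(2,-3 \right)}\right)\right)^{2} = \left(\frac{\left(-5\right) 1^{-1}}{1 - \frac{5}{1}} - \left(4 + 2 \left(\left(-3\right) 2\right)\right)\right)^{2} = \left(\frac{\left(-5\right) 1}{1 - 5} - -8\right)^{2} = \left(- \frac{5}{1 - 5} + \left(12 - 4\right)\right)^{2} = \left(- \frac{5}{-4} + 8\right)^{2} = \left(\left(-5\right) \left(- \frac{1}{4}\right) + 8\right)^{2} = \left(\frac{5}{4} + 8\right)^{2} = \left(\frac{37}{4}\right)^{2} = \frac{1369}{16}$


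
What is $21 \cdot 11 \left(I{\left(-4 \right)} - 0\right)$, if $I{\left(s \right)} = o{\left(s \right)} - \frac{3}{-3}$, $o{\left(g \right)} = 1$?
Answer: $462$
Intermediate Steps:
$I{\left(s \right)} = 2$ ($I{\left(s \right)} = 1 - \frac{3}{-3} = 1 - -1 = 1 + 1 = 2$)
$21 \cdot 11 \left(I{\left(-4 \right)} - 0\right) = 21 \cdot 11 \left(2 - 0\right) = 231 \left(2 + 0\right) = 231 \cdot 2 = 462$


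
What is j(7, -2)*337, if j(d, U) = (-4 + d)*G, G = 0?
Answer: 0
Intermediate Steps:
j(d, U) = 0 (j(d, U) = (-4 + d)*0 = 0)
j(7, -2)*337 = 0*337 = 0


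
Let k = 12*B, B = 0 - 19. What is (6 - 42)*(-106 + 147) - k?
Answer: -1248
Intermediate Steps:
B = -19
k = -228 (k = 12*(-19) = -228)
(6 - 42)*(-106 + 147) - k = (6 - 42)*(-106 + 147) - 1*(-228) = -36*41 + 228 = -1476 + 228 = -1248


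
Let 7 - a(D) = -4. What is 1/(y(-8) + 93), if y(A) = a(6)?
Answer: 1/104 ≈ 0.0096154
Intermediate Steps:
a(D) = 11 (a(D) = 7 - 1*(-4) = 7 + 4 = 11)
y(A) = 11
1/(y(-8) + 93) = 1/(11 + 93) = 1/104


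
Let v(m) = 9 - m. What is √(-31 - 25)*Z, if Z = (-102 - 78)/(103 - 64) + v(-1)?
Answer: 140*I*√14/13 ≈ 40.295*I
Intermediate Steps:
Z = 70/13 (Z = (-102 - 78)/(103 - 64) + (9 - 1*(-1)) = -180/39 + (9 + 1) = -180*1/39 + 10 = -60/13 + 10 = 70/13 ≈ 5.3846)
√(-31 - 25)*Z = √(-31 - 25)*(70/13) = √(-56)*(70/13) = (2*I*√14)*(70/13) = 140*I*√14/13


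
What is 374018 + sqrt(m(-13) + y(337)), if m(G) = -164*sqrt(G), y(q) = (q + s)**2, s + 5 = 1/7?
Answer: 374018 + sqrt(5405625 - 8036*I*sqrt(13))/7 ≈ 3.7435e+5 - 0.89014*I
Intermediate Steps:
s = -34/7 (s = -5 + 1/7 = -34/7 ≈ -4.8571)
y(q) = (-34/7 + q)**2 (y(q) = (q - 34/7)**2 = (-34/7 + q)**2)
374018 + sqrt(m(-13) + y(337)) = 374018 + sqrt(-164*I*sqrt(13) + (-34 + 7*337)**2/49) = 374018 + sqrt(-164*I*sqrt(13) + (-34 + 2359)**2/49) = 374018 + sqrt(-164*I*sqrt(13) + (1/49)*2325**2) = 374018 + sqrt(-164*I*sqrt(13) + (1/49)*5405625) = 374018 + sqrt(-164*I*sqrt(13) + 5405625/49) = 374018 + sqrt(5405625/49 - 164*I*sqrt(13))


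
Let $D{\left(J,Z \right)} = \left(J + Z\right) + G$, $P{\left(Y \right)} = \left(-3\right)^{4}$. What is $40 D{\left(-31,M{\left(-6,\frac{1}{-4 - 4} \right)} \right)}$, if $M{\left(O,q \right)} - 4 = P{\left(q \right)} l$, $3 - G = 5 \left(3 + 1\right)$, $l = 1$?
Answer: $1480$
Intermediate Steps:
$P{\left(Y \right)} = 81$
$G = -17$ ($G = 3 - 5 \left(3 + 1\right) = 3 - 5 \cdot 4 = 3 - 20 = -17$)
$M{\left(O,q \right)} = 85$ ($M{\left(O,q \right)} = 4 + 81 \cdot 1 = 4 + 81 = 85$)
$D{\left(J,Z \right)} = -17 + J + Z$ ($D{\left(J,Z \right)} = \left(J + Z\right) - 17 = -17 + J + Z$)
$40 D{\left(-31,M{\left(-6,\frac{1}{-4 - 4} \right)} \right)} = 40 \left(-17 - 31 + 85\right) = 40 \cdot 37 = 1480$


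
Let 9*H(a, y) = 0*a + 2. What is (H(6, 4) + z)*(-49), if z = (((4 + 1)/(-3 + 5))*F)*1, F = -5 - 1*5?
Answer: 10927/9 ≈ 1214.1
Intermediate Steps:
F = -10 (F = -5 - 5 = -10)
z = -25 (z = (((4 + 1)/(-3 + 5))*(-10))*1 = ((5/2)*(-10))*1 = -25*1 = -25)
H(a, y) = 2/9 (H(a, y) = (0*a + 2)/9 = (0 + 2)/9 = (1/9)*2 = 2/9)
(H(6, 4) + z)*(-49) = (2/9 - 25)*(-49) = -223/9*(-49) = 10927/9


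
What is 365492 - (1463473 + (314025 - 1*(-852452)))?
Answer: -2264458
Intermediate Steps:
365492 - (1463473 + (314025 - 1*(-852452))) = 365492 - (1463473 + (314025 + 852452)) = 365492 - (1463473 + 1166477) = 365492 - 1*2629950 = 365492 - 2629950 = -2264458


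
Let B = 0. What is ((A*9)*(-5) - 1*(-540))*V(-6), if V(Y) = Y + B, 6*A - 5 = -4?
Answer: -3195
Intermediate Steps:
A = ⅙ (A = ⅚ + (⅙)*(-4) = ⅚ - ⅔ = ⅙ ≈ 0.16667)
V(Y) = Y (V(Y) = Y + 0 = Y)
((A*9)*(-5) - 1*(-540))*V(-6) = (((⅙)*9)*(-5) - 1*(-540))*(-6) = ((3/2)*(-5) + 540)*(-6) = (-15/2 + 540)*(-6) = (1065/2)*(-6) = -3195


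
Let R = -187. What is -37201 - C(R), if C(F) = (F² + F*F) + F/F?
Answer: -107140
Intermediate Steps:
C(F) = 1 + 2*F² (C(F) = (F² + F²) + 1 = 2*F² + 1 = 1 + 2*F²)
-37201 - C(R) = -37201 - (1 + 2*(-187)²) = -37201 - (1 + 2*34969) = -37201 - (1 + 69938) = -37201 - 1*69939 = -37201 - 69939 = -107140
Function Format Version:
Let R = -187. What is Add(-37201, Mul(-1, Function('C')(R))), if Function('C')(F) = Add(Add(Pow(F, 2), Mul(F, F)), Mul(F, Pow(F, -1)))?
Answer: -107140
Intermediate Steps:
Function('C')(F) = Add(1, Mul(2, Pow(F, 2))) (Function('C')(F) = Add(Add(Pow(F, 2), Pow(F, 2)), 1) = Add(Mul(2, Pow(F, 2)), 1) = Add(1, Mul(2, Pow(F, 2))))
Add(-37201, Mul(-1, Function('C')(R))) = Add(-37201, Mul(-1, Add(1, Mul(2, Pow(-187, 2))))) = Add(-37201, Mul(-1, Add(1, Mul(2, 34969)))) = Add(-37201, Mul(-1, Add(1, 69938))) = Add(-37201, Mul(-1, 69939)) = Add(-37201, -69939) = -107140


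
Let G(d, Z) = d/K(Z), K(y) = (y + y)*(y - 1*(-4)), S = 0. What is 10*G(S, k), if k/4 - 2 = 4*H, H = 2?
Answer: 0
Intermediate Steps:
K(y) = 2*y*(4 + y) (K(y) = (2*y)*(y + 4) = (2*y)*(4 + y) = 2*y*(4 + y))
k = 40 (k = 8 + 4*(4*2) = 8 + 4*8 = 8 + 32 = 40)
G(d, Z) = d/(2*Z*(4 + Z)) (G(d, Z) = d/((2*Z*(4 + Z))) = d*(1/(2*Z*(4 + Z))) = d/(2*Z*(4 + Z)))
10*G(S, k) = 10*((½)*0/(40*(4 + 40))) = 10*((½)*0*(1/40)/44) = 10*((½)*0*(1/40)*(1/44)) = 10*0 = 0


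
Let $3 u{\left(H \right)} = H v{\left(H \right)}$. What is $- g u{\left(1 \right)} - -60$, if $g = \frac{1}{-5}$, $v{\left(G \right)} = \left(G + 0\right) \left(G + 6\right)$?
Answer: $\frac{907}{15} \approx 60.467$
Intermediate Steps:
$v{\left(G \right)} = G \left(6 + G\right)$
$u{\left(H \right)} = \frac{H^{2} \left(6 + H\right)}{3}$ ($u{\left(H \right)} = \frac{H H \left(6 + H\right)}{3} = \frac{H^{2} \left(6 + H\right)}{3}$)
$g = - \frac{1}{5} \approx -0.2$
$- g u{\left(1 \right)} - -60 = \left(-1\right) \left(- \frac{1}{5}\right) \frac{1^{2} \left(6 + 1\right)}{3} - -60 = \frac{\frac{1}{3} \cdot 1 \cdot 7}{5} + 60 = \frac{1}{5} \cdot \frac{7}{3} + 60 = \frac{7}{15} + 60 = \frac{907}{15}$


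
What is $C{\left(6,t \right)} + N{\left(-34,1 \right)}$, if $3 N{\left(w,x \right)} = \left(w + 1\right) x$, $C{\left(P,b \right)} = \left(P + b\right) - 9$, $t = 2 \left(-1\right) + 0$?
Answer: $-16$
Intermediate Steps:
$t = -2$ ($t = -2 + 0 = -2$)
$C{\left(P,b \right)} = -9 + P + b$
$N{\left(w,x \right)} = \frac{x \left(1 + w\right)}{3}$ ($N{\left(w,x \right)} = \frac{\left(w + 1\right) x}{3} = \frac{\left(1 + w\right) x}{3} = \frac{x \left(1 + w\right)}{3}$)
$C{\left(6,t \right)} + N{\left(-34,1 \right)} = \left(-9 + 6 - 2\right) + \frac{1}{3} \cdot 1 \left(1 - 34\right) = -5 + \frac{1}{3} \cdot 1 \left(-33\right) = -5 - 11 = -16$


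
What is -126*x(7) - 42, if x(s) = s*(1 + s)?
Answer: -7098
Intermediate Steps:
-126*x(7) - 42 = -882*(1 + 7) - 42 = -882*8 - 42 = -126*56 - 42 = -7056 - 42 = -7098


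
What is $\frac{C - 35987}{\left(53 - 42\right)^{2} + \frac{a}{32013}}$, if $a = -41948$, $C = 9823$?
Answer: $- \frac{837588132}{3831625} \approx -218.6$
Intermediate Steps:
$\frac{C - 35987}{\left(53 - 42\right)^{2} + \frac{a}{32013}} = \frac{9823 - 35987}{\left(53 - 42\right)^{2} - \frac{41948}{32013}} = - \frac{26164}{11^{2} - \frac{41948}{32013}} = - \frac{26164}{121 - \frac{41948}{32013}} = - \frac{26164}{\frac{3831625}{32013}} = \left(-26164\right) \frac{32013}{3831625} = - \frac{837588132}{3831625}$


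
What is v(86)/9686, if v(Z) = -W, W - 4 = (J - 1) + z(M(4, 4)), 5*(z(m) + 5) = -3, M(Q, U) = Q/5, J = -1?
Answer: 9/24215 ≈ 0.00037167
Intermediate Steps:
M(Q, U) = Q/5 (M(Q, U) = Q*(⅕) = Q/5)
z(m) = -28/5 (z(m) = -5 + (⅕)*(-3) = -5 - ⅗ = -28/5)
W = -18/5 (W = 4 + ((-1 - 1) - 28/5) = 4 + (-2 - 28/5) = 4 - 38/5 = -18/5 ≈ -3.6000)
v(Z) = 18/5 (v(Z) = -1*(-18/5) = 18/5)
v(86)/9686 = (18/5)/9686 = (18/5)*(1/9686) = 9/24215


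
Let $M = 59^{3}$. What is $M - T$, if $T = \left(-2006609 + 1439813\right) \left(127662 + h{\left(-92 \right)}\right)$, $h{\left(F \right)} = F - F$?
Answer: $72358516331$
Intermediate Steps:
$M = 205379$
$h{\left(F \right)} = 0$
$T = -72358310952$ ($T = \left(-2006609 + 1439813\right) \left(127662 + 0\right) = \left(-566796\right) 127662 = -72358310952$)
$M - T = 205379 - -72358310952 = 205379 + 72358310952 = 72358516331$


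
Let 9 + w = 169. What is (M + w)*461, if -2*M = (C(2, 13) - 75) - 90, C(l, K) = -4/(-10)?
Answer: 1117003/10 ≈ 1.1170e+5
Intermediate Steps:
C(l, K) = 2/5 (C(l, K) = -4*(-1/10) = 2/5)
w = 160 (w = -9 + 169 = 160)
M = 823/10 (M = -((2/5 - 75) - 90)/2 = -(-373/5 - 90)/2 = -1/2*(-823/5) = 823/10 ≈ 82.300)
(M + w)*461 = (823/10 + 160)*461 = (2423/10)*461 = 1117003/10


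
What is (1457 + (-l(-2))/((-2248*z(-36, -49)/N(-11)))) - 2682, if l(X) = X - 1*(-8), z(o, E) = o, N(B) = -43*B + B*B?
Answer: -2753899/2248 ≈ -1225.0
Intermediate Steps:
N(B) = B² - 43*B (N(B) = -43*B + B² = B² - 43*B)
l(X) = 8 + X (l(X) = X + 8 = 8 + X)
(1457 + (-l(-2))/((-2248*z(-36, -49)/N(-11)))) - 2682 = (1457 + (-(8 - 2))/((-2248*36/(11*(-43 - 11))))) - 2682 = (1457 + (-1*6)/((-2248/(-11*(-54)*(-1/36))))) - 2682 = (1457 - 6/((-2248/(594*(-1/36))))) - 2682 = (1457 - 6/((-2248/(-33/2)))) - 2682 = (1457 - 6/((-2248*(-2/33)))) - 2682 = (1457 - 6/4496/33) - 2682 = (1457 - 6*33/4496) - 2682 = (1457 - 99/2248) - 2682 = 3275237/2248 - 2682 = -2753899/2248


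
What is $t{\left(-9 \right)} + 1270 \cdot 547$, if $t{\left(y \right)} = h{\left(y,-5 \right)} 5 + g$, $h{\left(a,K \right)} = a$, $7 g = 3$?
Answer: $\frac{4862518}{7} \approx 6.9465 \cdot 10^{5}$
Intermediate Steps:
$g = \frac{3}{7}$ ($g = \frac{1}{7} \cdot 3 = \frac{3}{7} \approx 0.42857$)
$t{\left(y \right)} = \frac{3}{7} + 5 y$ ($t{\left(y \right)} = y 5 + \frac{3}{7} = 5 y + \frac{3}{7} = \frac{3}{7} + 5 y$)
$t{\left(-9 \right)} + 1270 \cdot 547 = \left(\frac{3}{7} + 5 \left(-9\right)\right) + 1270 \cdot 547 = \left(\frac{3}{7} - 45\right) + 694690 = - \frac{312}{7} + 694690 = \frac{4862518}{7}$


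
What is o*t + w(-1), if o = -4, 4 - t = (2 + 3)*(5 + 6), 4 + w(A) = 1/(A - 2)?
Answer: 599/3 ≈ 199.67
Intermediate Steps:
w(A) = -4 + 1/(-2 + A) (w(A) = -4 + 1/(A - 2) = -4 + 1/(-2 + A))
t = -51 (t = 4 - (2 + 3)*(5 + 6) = 4 - 5*11 = 4 - 1*55 = 4 - 55 = -51)
o*t + w(-1) = -4*(-51) + (9 - 4*(-1))/(-2 - 1) = 204 + (9 + 4)/(-3) = 204 - ⅓*13 = 204 - 13/3 = 599/3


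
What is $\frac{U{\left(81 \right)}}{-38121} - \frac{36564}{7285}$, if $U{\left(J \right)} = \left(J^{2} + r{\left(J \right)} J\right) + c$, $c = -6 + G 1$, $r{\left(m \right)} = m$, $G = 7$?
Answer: $- \frac{1489457299}{277711485} \approx -5.3633$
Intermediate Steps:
$c = 1$ ($c = -6 + 7 \cdot 1 = -6 + 7 = 1$)
$U{\left(J \right)} = 1 + 2 J^{2}$ ($U{\left(J \right)} = \left(J^{2} + J J\right) + 1 = \left(J^{2} + J^{2}\right) + 1 = 2 J^{2} + 1 = 1 + 2 J^{2}$)
$\frac{U{\left(81 \right)}}{-38121} - \frac{36564}{7285} = \frac{1 + 2 \cdot 81^{2}}{-38121} - \frac{36564}{7285} = \left(1 + 2 \cdot 6561\right) \left(- \frac{1}{38121}\right) - \frac{36564}{7285} = \left(1 + 13122\right) \left(- \frac{1}{38121}\right) - \frac{36564}{7285} = 13123 \left(- \frac{1}{38121}\right) - \frac{36564}{7285} = - \frac{13123}{38121} - \frac{36564}{7285} = - \frac{1489457299}{277711485}$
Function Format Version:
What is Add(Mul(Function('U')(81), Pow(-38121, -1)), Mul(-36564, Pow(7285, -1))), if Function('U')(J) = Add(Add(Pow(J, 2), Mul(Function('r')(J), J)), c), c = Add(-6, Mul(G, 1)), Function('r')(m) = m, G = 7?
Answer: Rational(-1489457299, 277711485) ≈ -5.3633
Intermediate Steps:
c = 1 (c = Add(-6, Mul(7, 1)) = Add(-6, 7) = 1)
Function('U')(J) = Add(1, Mul(2, Pow(J, 2))) (Function('U')(J) = Add(Add(Pow(J, 2), Mul(J, J)), 1) = Add(Add(Pow(J, 2), Pow(J, 2)), 1) = Add(Mul(2, Pow(J, 2)), 1) = Add(1, Mul(2, Pow(J, 2))))
Add(Mul(Function('U')(81), Pow(-38121, -1)), Mul(-36564, Pow(7285, -1))) = Add(Mul(Add(1, Mul(2, Pow(81, 2))), Pow(-38121, -1)), Mul(-36564, Pow(7285, -1))) = Add(Mul(Add(1, Mul(2, 6561)), Rational(-1, 38121)), Mul(-36564, Rational(1, 7285))) = Add(Mul(Add(1, 13122), Rational(-1, 38121)), Rational(-36564, 7285)) = Add(Mul(13123, Rational(-1, 38121)), Rational(-36564, 7285)) = Add(Rational(-13123, 38121), Rational(-36564, 7285)) = Rational(-1489457299, 277711485)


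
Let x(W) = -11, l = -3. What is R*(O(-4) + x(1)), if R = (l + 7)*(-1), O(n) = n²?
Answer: -20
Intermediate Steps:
R = -4 (R = (-3 + 7)*(-1) = 4*(-1) = -4)
R*(O(-4) + x(1)) = -4*((-4)² - 11) = -4*(16 - 11) = -4*5 = -20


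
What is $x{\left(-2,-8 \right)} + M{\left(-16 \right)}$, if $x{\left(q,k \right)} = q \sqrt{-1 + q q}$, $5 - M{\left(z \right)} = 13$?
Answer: $-8 - 2 \sqrt{3} \approx -11.464$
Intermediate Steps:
$M{\left(z \right)} = -8$ ($M{\left(z \right)} = 5 - 13 = -8$)
$x{\left(q,k \right)} = q \sqrt{-1 + q^{2}}$
$x{\left(-2,-8 \right)} + M{\left(-16 \right)} = - 2 \sqrt{-1 + \left(-2\right)^{2}} - 8 = - 2 \sqrt{-1 + 4} - 8 = - 2 \sqrt{3} - 8 = -8 - 2 \sqrt{3}$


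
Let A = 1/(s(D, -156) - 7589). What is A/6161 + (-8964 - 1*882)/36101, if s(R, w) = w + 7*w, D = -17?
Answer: -536063113523/1965510172457 ≈ -0.27273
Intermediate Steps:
s(R, w) = 8*w
A = -1/8837 (A = 1/(8*(-156) - 7589) = 1/(-1248 - 7589) = 1/(-8837) = -1/8837 ≈ -0.00011316)
A/6161 + (-8964 - 1*882)/36101 = -1/8837/6161 + (-8964 - 1*882)/36101 = -1/8837*1/6161 + (-8964 - 882)*(1/36101) = -1/54444757 - 9846*1/36101 = -1/54444757 - 9846/36101 = -536063113523/1965510172457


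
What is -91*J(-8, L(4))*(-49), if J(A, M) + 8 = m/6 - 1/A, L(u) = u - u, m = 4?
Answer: -771407/24 ≈ -32142.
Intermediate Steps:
L(u) = 0
J(A, M) = -22/3 - 1/A (J(A, M) = -8 + (4/6 - 1/A) = -8 + (4*(1/6) - 1/A) = -8 + (2/3 - 1/A) = -22/3 - 1/A)
-91*J(-8, L(4))*(-49) = -91*(-22/3 - 1/(-8))*(-49) = -91*(-22/3 - 1*(-1/8))*(-49) = -91*(-22/3 + 1/8)*(-49) = -91*(-173/24)*(-49) = (15743/24)*(-49) = -771407/24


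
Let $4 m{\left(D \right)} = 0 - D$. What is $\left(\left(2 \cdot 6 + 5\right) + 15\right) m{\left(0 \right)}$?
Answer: $0$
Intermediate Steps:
$m{\left(D \right)} = - \frac{D}{4}$ ($m{\left(D \right)} = \frac{0 - D}{4} = \frac{\left(-1\right) D}{4} = - \frac{D}{4}$)
$\left(\left(2 \cdot 6 + 5\right) + 15\right) m{\left(0 \right)} = \left(\left(2 \cdot 6 + 5\right) + 15\right) \left(\left(- \frac{1}{4}\right) 0\right) = \left(\left(12 + 5\right) + 15\right) 0 = \left(17 + 15\right) 0 = 32 \cdot 0 = 0$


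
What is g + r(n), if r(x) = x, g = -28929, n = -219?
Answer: -29148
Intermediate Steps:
g + r(n) = -28929 - 219 = -29148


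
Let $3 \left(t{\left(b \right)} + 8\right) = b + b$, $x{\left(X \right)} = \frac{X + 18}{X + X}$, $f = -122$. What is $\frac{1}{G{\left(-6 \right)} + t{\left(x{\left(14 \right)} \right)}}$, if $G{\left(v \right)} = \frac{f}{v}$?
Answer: $\frac{21}{275} \approx 0.076364$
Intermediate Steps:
$x{\left(X \right)} = \frac{18 + X}{2 X}$
$G{\left(v \right)} = - \frac{122}{v}$
$t{\left(b \right)} = -8 + \frac{2 b}{3}$ ($t{\left(b \right)} = -8 + \frac{b + b}{3} = -8 + \frac{2 b}{3}$)
$\frac{1}{G{\left(-6 \right)} + t{\left(x{\left(14 \right)} \right)}} = \frac{1}{- \frac{122}{-6} - \left(8 - \frac{2 \frac{18 + 14}{2 \cdot 14}}{3}\right)} = \frac{1}{\left(-122\right) \left(- \frac{1}{6}\right) - \left(8 - \frac{2 \cdot \frac{1}{2} \cdot \frac{1}{14} \cdot 32}{3}\right)} = \frac{1}{\frac{61}{3} + \left(-8 + \frac{2}{3} \cdot \frac{8}{7}\right)} = \frac{1}{\frac{61}{3} + \left(-8 + \frac{16}{21}\right)} = \frac{1}{\frac{61}{3} - \frac{152}{21}} = \frac{1}{\frac{275}{21}} = \frac{21}{275}$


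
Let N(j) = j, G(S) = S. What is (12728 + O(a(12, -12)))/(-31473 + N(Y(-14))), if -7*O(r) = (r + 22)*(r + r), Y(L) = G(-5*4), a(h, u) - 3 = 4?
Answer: -1810/4499 ≈ -0.40231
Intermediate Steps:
a(h, u) = 7 (a(h, u) = 3 + 4 = 7)
Y(L) = -20 (Y(L) = -5*4 = -20)
O(r) = -2*r*(22 + r)/7 (O(r) = -(r + 22)*(r + r)/7 = -(22 + r)*2*r/7 = -2*r*(22 + r)/7)
(12728 + O(a(12, -12)))/(-31473 + N(Y(-14))) = (12728 - 2/7*7*(22 + 7))/(-31473 - 20) = (12728 - 2/7*7*29)/(-31493) = (12728 - 58)*(-1/31493) = 12670*(-1/31493) = -1810/4499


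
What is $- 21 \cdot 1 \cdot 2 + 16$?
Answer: $-26$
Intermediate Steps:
$- 21 \cdot 1 \cdot 2 + 16 = \left(-21\right) 2 + 16 = -42 + 16 = -26$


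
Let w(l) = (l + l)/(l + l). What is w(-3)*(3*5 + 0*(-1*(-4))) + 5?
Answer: 20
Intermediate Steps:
w(l) = 1 (w(l) = (2*l)/((2*l)) = (2*l)*(1/(2*l)) = 1)
w(-3)*(3*5 + 0*(-1*(-4))) + 5 = 1*(3*5 + 0*(-1*(-4))) + 5 = 1*(15 + 0*4) + 5 = 1*(15 + 0) + 5 = 1*15 + 5 = 15 + 5 = 20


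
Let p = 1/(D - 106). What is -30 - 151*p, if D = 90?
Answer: -329/16 ≈ -20.563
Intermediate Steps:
p = -1/16 (p = 1/(90 - 106) = 1/(-16) = -1/16 ≈ -0.062500)
-30 - 151*p = -30 - 151*(-1/16) = -30 + 151/16 = -329/16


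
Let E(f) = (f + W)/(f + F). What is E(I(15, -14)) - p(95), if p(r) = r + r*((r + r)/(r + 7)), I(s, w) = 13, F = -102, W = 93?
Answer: -1239836/4539 ≈ -273.15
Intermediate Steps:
p(r) = r + 2*r**2/(7 + r) (p(r) = r + r*((2*r)/(7 + r)) = r + r*(2*r/(7 + r)) = r + 2*r**2/(7 + r))
E(f) = (93 + f)/(-102 + f) (E(f) = (f + 93)/(f - 102) = (93 + f)/(-102 + f))
E(I(15, -14)) - p(95) = (93 + 13)/(-102 + 13) - 95*(7 + 3*95)/(7 + 95) = 106/(-89) - 95*(7 + 285)/102 = -1/89*106 - 95*292/102 = -106/89 - 1*13870/51 = -106/89 - 13870/51 = -1239836/4539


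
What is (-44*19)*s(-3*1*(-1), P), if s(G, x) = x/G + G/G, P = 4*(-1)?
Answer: 836/3 ≈ 278.67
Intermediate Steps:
P = -4
s(G, x) = 1 + x/G (s(G, x) = x/G + 1 = 1 + x/G)
(-44*19)*s(-3*1*(-1), P) = (-44*19)*((-3*1*(-1) - 4)/((-3*1*(-1)))) = -836*(-3*(-1) - 4)/((-3*(-1))) = -836*(3 - 4)/3 = -836*(-1)/3 = -836*(-⅓) = 836/3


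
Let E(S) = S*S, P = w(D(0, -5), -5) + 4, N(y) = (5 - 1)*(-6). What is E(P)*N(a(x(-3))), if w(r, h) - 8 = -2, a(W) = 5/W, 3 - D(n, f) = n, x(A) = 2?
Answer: -2400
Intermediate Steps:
D(n, f) = 3 - n
w(r, h) = 6 (w(r, h) = 8 - 2 = 6)
N(y) = -24 (N(y) = 4*(-6) = -24)
P = 10 (P = 6 + 4 = 10)
E(S) = S²
E(P)*N(a(x(-3))) = 10²*(-24) = 100*(-24) = -2400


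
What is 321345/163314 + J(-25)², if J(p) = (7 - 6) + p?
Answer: 10487801/18146 ≈ 577.97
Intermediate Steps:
J(p) = 1 + p
321345/163314 + J(-25)² = 321345/163314 + (1 - 25)² = 321345*(1/163314) + (-24)² = 35705/18146 + 576 = 10487801/18146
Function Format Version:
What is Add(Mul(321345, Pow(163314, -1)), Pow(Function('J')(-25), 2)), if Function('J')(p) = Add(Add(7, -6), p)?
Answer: Rational(10487801, 18146) ≈ 577.97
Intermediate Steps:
Function('J')(p) = Add(1, p)
Add(Mul(321345, Pow(163314, -1)), Pow(Function('J')(-25), 2)) = Add(Mul(321345, Pow(163314, -1)), Pow(Add(1, -25), 2)) = Add(Mul(321345, Rational(1, 163314)), Pow(-24, 2)) = Add(Rational(35705, 18146), 576) = Rational(10487801, 18146)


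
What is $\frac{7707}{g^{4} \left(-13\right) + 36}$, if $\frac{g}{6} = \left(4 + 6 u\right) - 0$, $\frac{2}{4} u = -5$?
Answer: $- \frac{2569}{55230529524} \approx -4.6514 \cdot 10^{-8}$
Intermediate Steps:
$u = -10$ ($u = 2 \left(-5\right) = -10$)
$g = -336$ ($g = 6 \left(\left(4 + 6 \left(-10\right)\right) - 0\right) = 6 \left(\left(4 - 60\right) + 0\right) = 6 \left(-56 + 0\right) = 6 \left(-56\right) = -336$)
$\frac{7707}{g^{4} \left(-13\right) + 36} = \frac{7707}{\left(-336\right)^{4} \left(-13\right) + 36} = \frac{7707}{12745506816 \left(-13\right) + 36} = \frac{7707}{-165691588608 + 36} = \frac{7707}{-165691588572} = 7707 \left(- \frac{1}{165691588572}\right) = - \frac{2569}{55230529524}$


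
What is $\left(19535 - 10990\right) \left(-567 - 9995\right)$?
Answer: $-90252290$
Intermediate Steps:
$\left(19535 - 10990\right) \left(-567 - 9995\right) = 8545 \left(-10562\right) = -90252290$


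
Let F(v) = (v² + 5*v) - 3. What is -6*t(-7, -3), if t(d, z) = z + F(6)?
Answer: -360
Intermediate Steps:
F(v) = -3 + v² + 5*v
t(d, z) = 63 + z (t(d, z) = z + (-3 + 6² + 5*6) = z + (-3 + 36 + 30) = z + 63 = 63 + z)
-6*t(-7, -3) = -6*(63 - 3) = -6*60 = -360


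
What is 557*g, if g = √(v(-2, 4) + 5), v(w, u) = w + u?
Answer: 557*√7 ≈ 1473.7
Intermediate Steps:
v(w, u) = u + w
g = √7 (g = √((4 - 2) + 5) = √(2 + 5) = √7 ≈ 2.6458)
557*g = 557*√7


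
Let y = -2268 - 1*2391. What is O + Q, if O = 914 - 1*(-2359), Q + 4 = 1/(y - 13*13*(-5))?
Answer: 12467965/3814 ≈ 3269.0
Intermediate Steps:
y = -4659 (y = -2268 - 2391 = -4659)
Q = -15257/3814 (Q = -4 + 1/(-4659 - 13*13*(-5)) = -4 + 1/(-4659 - 169*(-5)) = -4 + 1/(-4659 + 845) = -4 + 1/(-3814) = -4 - 1/3814 = -15257/3814 ≈ -4.0003)
O = 3273 (O = 914 + 2359 = 3273)
O + Q = 3273 - 15257/3814 = 12467965/3814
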